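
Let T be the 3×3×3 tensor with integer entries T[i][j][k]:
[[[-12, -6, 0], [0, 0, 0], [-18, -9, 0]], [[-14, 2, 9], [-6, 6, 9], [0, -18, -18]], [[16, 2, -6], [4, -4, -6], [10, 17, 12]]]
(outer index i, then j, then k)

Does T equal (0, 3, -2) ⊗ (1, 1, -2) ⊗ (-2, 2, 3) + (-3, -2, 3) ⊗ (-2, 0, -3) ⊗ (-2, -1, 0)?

Yes

Reconstruct entrywise from the claimed factors. For example, T[2,2,2] = 12 and Σₗ aₗ[2]bₗ[2]cₗ[2] = (-2)·(-2)·(3) + (3)·(-3)·(0) = 12; checking all 27 entries, every one matches. The claim holds.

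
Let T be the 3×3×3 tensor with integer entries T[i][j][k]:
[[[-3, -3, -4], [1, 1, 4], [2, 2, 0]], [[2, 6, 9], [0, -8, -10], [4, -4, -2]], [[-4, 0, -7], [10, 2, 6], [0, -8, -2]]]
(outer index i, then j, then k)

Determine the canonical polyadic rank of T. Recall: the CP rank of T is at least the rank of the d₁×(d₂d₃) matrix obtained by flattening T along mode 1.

3

Lower bound: in the mode-1 unfolding of T (rows indexed by i, columns by (j,k)) the 3×3 minor on rows i ∈ {0, 1, 2}, columns (j,k) ∈ {(0,0), (0,1), (0,2)} is det [[-3, -3, -4], [2, 6, 9], [-4, 0, -7]] = 96 ≠ 0, so that unfolding has rank ≥ 3 and hence rank(T) ≥ 3 (CP rank is at least every unfolding rank, though it can be larger).
Upper bound: T is a sum of 3 rank-1 terms, T = [0, 1, 1] (x) [1, -2, -2] (x) [-2, 2, 1] + [1, -2, 2] (x) [1, -1, 0] (x) [-2, -2, -4] + [1, 0, -2] (x) [1, 1, -2] (x) [-1, -1, 0] (written with every a and b primitive with positive leading entry and the scale carried by c; CP decompositions are not unique, and this one is verified by expanding entrywise), so rank(T) ≤ 3.
These bounds meet, so rank(T) = 3.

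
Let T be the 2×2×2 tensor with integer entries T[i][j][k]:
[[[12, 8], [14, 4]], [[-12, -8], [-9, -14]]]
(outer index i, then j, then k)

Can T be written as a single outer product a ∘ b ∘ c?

The mode-3 unfolding of T (rows indexed by k, columns by (i,j) = (0,0), (0,1), (1,0), (1,1)) is [[12, 14, -12, -9], [8, 4, -8, -14]].
There the 2×2 minor on rows k ∈ {0, 1}, columns (i,j) ∈ {(0,0), (0,1)} is det [[12, 14], [8, 4]] = -64 ≠ 0, so this unfolding has rank ≥ 2; CP rank is at least every unfolding rank, so rank(T) ≥ 2.
In particular rank(T) ≥ 2 > 1, so T is not rank-1.

No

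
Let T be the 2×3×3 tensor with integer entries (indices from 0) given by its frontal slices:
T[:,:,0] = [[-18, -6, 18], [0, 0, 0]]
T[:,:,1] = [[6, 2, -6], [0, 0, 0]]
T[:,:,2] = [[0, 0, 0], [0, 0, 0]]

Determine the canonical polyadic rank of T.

Lower bound: T ≠ 0 (e.g. T[0,0,0] = -18), so rank(T) ≥ 1.
Upper bound: the mode-1 fibre T[:,0,0] = [-18, 0] gives a = [1, 0] (primitive direction); the mode-2 fibre T[0,:,0] = [-18, -6, 18] gives b = [3, 1, -3]; then c[k] = T[0,0,k] / (a[0]·b[0]) = [-18, 6, 0] / 3 = [-6, 2, 0].
Expanding [1, 0] (x) [3, 1, -3] (x) [-6, 2, 0] reproduces all 18 entries of T, so T = [1, 0] (x) [3, 1, -3] (x) [-6, 2, 0] and rank(T) ≤ 1.
These bounds meet, so rank(T) = 1.

1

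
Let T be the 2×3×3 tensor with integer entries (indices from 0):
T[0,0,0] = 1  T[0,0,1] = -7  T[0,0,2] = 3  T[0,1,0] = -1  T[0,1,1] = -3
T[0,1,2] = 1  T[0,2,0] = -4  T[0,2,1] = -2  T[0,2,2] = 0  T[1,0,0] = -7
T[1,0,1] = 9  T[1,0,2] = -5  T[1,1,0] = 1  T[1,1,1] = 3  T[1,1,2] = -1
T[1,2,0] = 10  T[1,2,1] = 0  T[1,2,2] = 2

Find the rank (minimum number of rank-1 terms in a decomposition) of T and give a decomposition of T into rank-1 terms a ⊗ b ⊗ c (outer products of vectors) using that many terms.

Lower bound: the mode-3 unfolding of T (rows indexed by k, columns by (i,j) = (0,0), (0,1), (0,2), (1,0), (1,1), (1,2)) is [[1, -1, -4, -7, 1, 10], [-7, -3, -2, 9, 3, 0], [3, 1, 0, -5, -1, 2]].
There the 2×2 minor on rows k ∈ {0, 1}, columns (i,j) ∈ {(0,0), (0,1)} is det [[1, -1], [-7, -3]] = -10 ≠ 0, so this unfolding has rank ≥ 2; CP rank is at least every unfolding rank, so rank(T) ≥ 2. (Flattening ranks never certify an upper bound on CP rank; for that we must actually write T with 2 rank-1 terms.)
Upper bound — finding two terms. Write S_k = T[:,:,k] for the frontal slices: S₀ = [[1, -1, -4], [-7, 1, 10]], S₁ = [[-7, -3, -2], [9, 3, 0]], S₂ = [[3, 1, 0], [-5, -1, 2]].
If T = a₁ ⊗ b₁ ⊗ c₁ + a₂ ⊗ b₂ ⊗ c₂ then each S_k = c₁[k]·a₁b₁ᵀ + c₂[k]·a₂b₂ᵀ. S₀ and S₁ are linearly independent, so a₁b₁ᵀ and a₂b₂ᵀ must span the same plane of matrices: they are the rank-1 matrices of the form x·S₀ + y·S₁.
The 2×2 minor of x·S₀ + y·S₁ on rows {0,1}, columns {0,1} is −6·x² − 16·xy + 6·y² = (-2)·(x + 3·y)(3·x − y), vanishing at (x:y) = (3:-1) and (1:3).
M₁ = 3·S₀ − S₁ = [[10, 0, -10], [-30, 0, 30]] = 10·(1, -3)(1, 0, -1)ᵀ and M₂ = S₀ + 3·S₁ = [[-20, -10, -10], [20, 10, 10]] = (-10)·(1, -1)(2, 1, 1)ᵀ, so take a₁ = (1, -3), b₁ = (1, 0, -1), a₂ = (1, -1), b₂ = (2, 1, 1).
Each slice is an integer combination of E₁ = a₁b₁ᵀ and E₂ = a₂b₂ᵀ: S₀ = 3·E₁ − E₂, S₁ = −E₁ − 3·E₂, S₂ = E₁ + E₂; reading off coefficients, c₁ = (3, -1, 1) and c₂ = (-1, -3, 1).
Hence T = (1, -3) ⊗ (1, 0, -1) ⊗ (3, -1, 1) + (1, -1) ⊗ (2, 1, 1) ⊗ (-1, -3, 1), so rank(T) ≤ 2.
These bounds meet, so rank(T) = 2.

rank(T) = 2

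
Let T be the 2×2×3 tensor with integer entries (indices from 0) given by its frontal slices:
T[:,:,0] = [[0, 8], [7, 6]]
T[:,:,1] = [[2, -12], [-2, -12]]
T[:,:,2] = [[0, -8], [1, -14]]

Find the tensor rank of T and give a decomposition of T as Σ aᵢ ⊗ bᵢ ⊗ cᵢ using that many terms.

Lower bound: in the mode-3 unfolding of T (rows indexed by k, columns by (i,j)) the 3×3 minor on rows k ∈ {0, 1, 2}, columns (i,j) ∈ {(0,0), (0,1), (1,0)} is det [[0, 8, 7], [2, -12, -2], [0, -8, 1]] = -128 ≠ 0, so that unfolding has rank ≥ 3 and hence rank(T) ≥ 3 (CP rank is at least every unfolding rank, though it can be larger).
Upper bound: T is a sum of 3 rank-1 terms, T = [0, 1] ⊗ [1, -1] ⊗ [4, 0, 4] + [1, 2] ⊗ [1, 2] ⊗ [2, -2, -2] + [2, 1] ⊗ [1, -2] ⊗ [-1, 2, 1] (one valid choice — decompositions are not unique — normalised so each a, b is primitive with positive first nonzero entry; check it by expanding all entries), so rank(T) ≤ 3.
These bounds meet, so rank(T) = 3.

rank(T) = 3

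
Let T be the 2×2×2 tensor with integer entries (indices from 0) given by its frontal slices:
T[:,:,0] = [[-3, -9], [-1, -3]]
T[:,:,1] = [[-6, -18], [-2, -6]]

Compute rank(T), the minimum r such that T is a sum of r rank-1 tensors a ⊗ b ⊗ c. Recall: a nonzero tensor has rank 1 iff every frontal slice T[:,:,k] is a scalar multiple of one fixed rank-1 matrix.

1

Lower bound: T ≠ 0 (e.g. T[0,0,0] = -3), so rank(T) ≥ 1.
Upper bound: the mode-1 fibre T[:,0,0] = [-3, -1] gives a = [3, 1] (primitive direction); the mode-2 fibre T[0,:,0] = [-3, -9] gives b = [1, 3]; then c[k] = T[0,0,k] / (a[0]·b[0]) = [-3, -6] / 3 = [-1, -2].
Expanding [3, 1] ⊗ [1, 3] ⊗ [-1, -2] reproduces all 8 entries of T, so T = [3, 1] ⊗ [1, 3] ⊗ [-1, -2] and rank(T) ≤ 1.
These bounds meet, so rank(T) = 1.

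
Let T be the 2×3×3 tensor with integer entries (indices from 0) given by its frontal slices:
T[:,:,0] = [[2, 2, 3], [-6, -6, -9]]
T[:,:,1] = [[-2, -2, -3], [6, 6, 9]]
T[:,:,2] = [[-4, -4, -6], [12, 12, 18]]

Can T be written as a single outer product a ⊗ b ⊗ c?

If T = a ⊗ b ⊗ c then every fibre of T is a multiple of the corresponding factor, so read the factors off the fibres through the nonzero entry T[0,0,0] = 2.
The mode-1 fibre T[:,0,0] = [2, -6] gives a = [1, -3] (primitive direction); the mode-2 fibre T[0,:,0] = [2, 2, 3] gives b = [2, 2, 3]; then c[k] = T[0,0,k] / (a[0]·b[0]) = [2, -2, -4] / 2 = [1, -1, -2].
Expanding [1, -3] ⊗ [2, 2, 3] ⊗ [1, -1, -2] reproduces all 18 entries of T, so T = [1, -3] ⊗ [2, 2, 3] ⊗ [1, -1, -2] and rank(T) ≤ 1.
Equivalently every frontal slice T[:,:,k] is c[k] times the rank-1 matrix [1, -3] ⊗ [2, 2, 3]. So T has rank 1 (it is nonzero).

Yes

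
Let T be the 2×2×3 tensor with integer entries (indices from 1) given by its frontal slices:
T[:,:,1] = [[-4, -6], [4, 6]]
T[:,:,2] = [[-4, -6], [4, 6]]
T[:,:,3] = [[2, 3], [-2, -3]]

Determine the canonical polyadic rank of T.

Lower bound: T ≠ 0 (e.g. T[1,1,1] = -4), so rank(T) ≥ 1.
Upper bound: if T = a (x) b (x) c then every fibre of T is a multiple of the corresponding factor, so read the factors off the fibres through the nonzero entry T[1,1,1] = -4.
The mode-1 fibre T[:,1,1] = [-4, 4] gives a = [1, -1] (primitive direction); the mode-2 fibre T[1,:,1] = [-4, -6] gives b = [2, 3]; then c[k] = T[1,1,k] / (a[1]·b[1]) = [-4, -4, 2] / 2 = [-2, -2, 1].
Expanding [1, -1] (x) [2, 3] (x) [-2, -2, 1] reproduces all 12 entries of T, so T = [1, -1] (x) [2, 3] (x) [-2, -2, 1] and rank(T) ≤ 1.
These bounds meet, so rank(T) = 1.
Check entry T[2,1,2] = 4: (-1)·(2)·(-2) = 4.

1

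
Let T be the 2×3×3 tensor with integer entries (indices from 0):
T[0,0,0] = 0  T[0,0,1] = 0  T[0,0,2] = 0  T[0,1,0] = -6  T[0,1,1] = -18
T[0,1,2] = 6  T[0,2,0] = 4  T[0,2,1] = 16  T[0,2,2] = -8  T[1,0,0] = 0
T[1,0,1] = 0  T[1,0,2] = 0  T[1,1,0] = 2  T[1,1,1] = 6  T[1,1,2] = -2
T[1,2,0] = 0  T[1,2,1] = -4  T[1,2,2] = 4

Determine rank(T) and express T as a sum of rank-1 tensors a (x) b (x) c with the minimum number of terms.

rank(T) = 2

Lower bound: the mode-3 unfolding of T (rows indexed by k, columns by (i,j) = (0,0), (0,1), (0,2), (1,0), (1,1), (1,2)) is [[0, -6, 4, 0, 2, 0], [0, -18, 16, 0, 6, -4], [0, 6, -8, 0, -2, 4]].
There the 2×2 minor on rows k ∈ {0, 1}, columns (i,j) ∈ {(0,1), (0,2)} is det [[-6, 4], [-18, 16]] = -24 ≠ 0, so this unfolding has rank ≥ 2; CP rank is at least every unfolding rank, so rank(T) ≥ 2. (This is only a lower bound: in general the CP rank may exceed every unfolding rank, so we still need to exhibit 2 rank-1 terms summing to T.)
Upper bound — finding two terms. Write S_k = T[:,:,k] for the frontal slices: S₀ = [[0, -6, 4], [0, 2, 0]], S₁ = [[0, -18, 16], [0, 6, -4]], S₂ = [[0, 6, -8], [0, -2, 4]].
If T = a₁ (x) b₁ (x) c₁ + a₂ (x) b₂ (x) c₂ then each S_k = c₁[k]·a₁b₁ᵀ + c₂[k]·a₂b₂ᵀ. S₀ and S₁ are linearly independent, so a₁b₁ᵀ and a₂b₂ᵀ must span the same plane of matrices: they are the rank-1 matrices of the form x·S₀ + y·S₁.
The 2×2 minor of x·S₀ + y·S₁ on rows {0,1}, columns {1,2} is −8·x² − 32·xy − 24·y² = (-8)·(x + 3·y)(x + y), vanishing at (x:y) = (3:-1) and (1:-1).
M₁ = 3·S₀ − S₁ = [[0, 0, -4], [0, 0, 4]] = (-4)·[1, -1][0, 0, 1]ᵀ and M₂ = S₀ − S₁ = [[0, 12, -12], [0, -4, 4]] = 4·[3, -1][0, 1, -1]ᵀ, so take a₁ = [1, -1], b₁ = [0, 0, 1], a₂ = [3, -1], b₂ = [0, 1, -1].
Each slice is an integer combination of E₁ = a₁b₁ᵀ and E₂ = a₂b₂ᵀ: S₀ = −2·E₁ − 2·E₂, S₁ = −2·E₁ − 6·E₂, S₂ = −2·E₁ + 2·E₂; reading off coefficients, c₁ = [-2, -2, -2] and c₂ = [-2, -6, 2].
Hence T = [1, -1] (x) [0, 0, 1] (x) [-2, -2, -2] + [3, -1] (x) [0, 1, -1] (x) [-2, -6, 2], so rank(T) ≤ 2.
These bounds meet, so rank(T) = 2.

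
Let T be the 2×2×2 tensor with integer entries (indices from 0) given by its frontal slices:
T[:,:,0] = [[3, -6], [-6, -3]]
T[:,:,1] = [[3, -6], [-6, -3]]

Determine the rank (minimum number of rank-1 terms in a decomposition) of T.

2

Lower bound: the mode-2 unfolding of T (rows indexed by j, columns by (i,k) = (0,0), (0,1), (1,0), (1,1)) is [[3, 3, -6, -6], [-6, -6, -3, -3]].
There the 2×2 minor on rows j ∈ {0, 1}, columns (i,k) ∈ {(0,0), (1,0)} is det [[3, -6], [-6, -3]] = -45 ≠ 0, so this unfolding has rank ≥ 2; CP rank is at least every unfolding rank, so rank(T) ≥ 2. (Unfolding ranks only ever bound the CP rank from below — rank(T) can be strictly larger than all of them — so the matching upper bound has to come from an explicit 2-term decomposition.)
Upper bound — finding two terms. Every mode-3 slice of T is a multiple of one matrix: T[:,:,k] = c[k]·M with c = [1, 1] and M = [[3, -6], [-6, -3]] (rows indexed by i, columns by j). So it suffices to write M as a sum of two rank-1 matrices.
Splitting M by its rows (i = 0, 1), M = [1, 0][3, -6]ᵀ + [0, 1][-6, -3]ᵀ.
Hence T = [1, 0] (x) [3, -6] (x) [1, 1] + [0, 1] (x) [-6, -3] (x) [1, 1], so rank(T) ≤ 2.
These bounds meet, so rank(T) = 2.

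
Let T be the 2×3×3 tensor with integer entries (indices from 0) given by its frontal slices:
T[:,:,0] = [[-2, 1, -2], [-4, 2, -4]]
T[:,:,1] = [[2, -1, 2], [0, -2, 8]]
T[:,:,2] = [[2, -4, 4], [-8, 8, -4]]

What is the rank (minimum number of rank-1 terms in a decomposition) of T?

3

Lower bound: in the mode-3 unfolding of T (rows indexed by k, columns by (i,j)) the 3×3 minor on rows k ∈ {0, 1, 2}, columns (i,j) ∈ {(0,0), (0,1), (1,0)} is det [[-2, 1, -4], [2, -1, 0], [2, -4, -8]] = 24 ≠ 0, so that unfolding has rank ≥ 3 and hence rank(T) ≥ 3 (CP rank is at least every unfolding rank, though it can be larger).
Upper bound: T is a sum of 3 rank-1 terms, T = (0, 1) ⊗ (1, 0, -1) ⊗ (0, -4, -4) + (1, -2) ⊗ (1, -2, 2) ⊗ (0, 0, 2) + (1, 2) ⊗ (2, -1, 2) ⊗ (-1, 1, 0) (one valid choice — decompositions are not unique — normalised so each a, b is primitive with positive first nonzero entry; check it by expanding all entries), so rank(T) ≤ 3.
These bounds meet, so rank(T) = 3.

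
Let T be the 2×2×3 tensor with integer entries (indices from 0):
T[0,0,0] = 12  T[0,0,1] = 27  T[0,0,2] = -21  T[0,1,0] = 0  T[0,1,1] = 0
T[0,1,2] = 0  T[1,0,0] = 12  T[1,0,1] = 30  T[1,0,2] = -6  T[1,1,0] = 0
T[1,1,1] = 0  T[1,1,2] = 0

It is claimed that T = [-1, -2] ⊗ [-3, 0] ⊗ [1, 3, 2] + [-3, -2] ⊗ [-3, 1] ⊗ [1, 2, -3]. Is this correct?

Reconstruct entry (0,1,0) from the claimed factors: Σₗ aₗ[0]bₗ[1]cₗ[0] = (-1)·(0)·(1) + (-3)·(1)·(1) = -3, but T[0,1,0] = 0. The claim is false.

No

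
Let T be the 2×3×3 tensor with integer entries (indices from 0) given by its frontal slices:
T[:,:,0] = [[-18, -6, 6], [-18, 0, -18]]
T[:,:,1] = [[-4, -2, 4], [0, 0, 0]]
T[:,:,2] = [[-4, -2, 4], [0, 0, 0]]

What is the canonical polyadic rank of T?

Lower bound: the mode-3 unfolding of T (rows indexed by k, columns by (i,j) = (0,0), (0,1), (0,2), (1,0), (1,1), (1,2)) is [[-18, -6, 6, -18, 0, -18], [-4, -2, 4, 0, 0, 0], [-4, -2, 4, 0, 0, 0]].
There the 2×2 minor on rows k ∈ {0, 1}, columns (i,j) ∈ {(0,0), (0,1)} is det [[-18, -6], [-4, -2]] = 12 ≠ 0, so this unfolding has rank ≥ 2; CP rank is at least every unfolding rank, so rank(T) ≥ 2. (Unfolding ranks only ever bound the CP rank from below — rank(T) can be strictly larger than all of them — so the matching upper bound has to come from an explicit 2-term decomposition.)
Upper bound — finding two terms. Write S_k = T[:,:,k] for the frontal slices: S₀ = [[-18, -6, 6], [-18, 0, -18]], S₁ = [[-4, -2, 4], [0, 0, 0]], S₂ = [[-4, -2, 4], [0, 0, 0]].
If T = a₁ (x) b₁ (x) c₁ + a₂ (x) b₂ (x) c₂ then each S_k = c₁[k]·a₁b₁ᵀ + c₂[k]·a₂b₂ᵀ. S₀ and S₁ are linearly independent, so a₁b₁ᵀ and a₂b₂ᵀ must span the same plane of matrices: they are the rank-1 matrices of the form x·S₀ + y·S₁.
The 2×2 minor of x·S₀ + y·S₁ on rows {0,1}, columns {0,1} is −108·x² − 36·xy = (-36)·(3·x + y)(x), vanishing at (x:y) = (1:-3) and (0:1).
M₁ = S₀ − 3·S₁ = [[-6, 0, -6], [-18, 0, -18]] = (-6)·[1, 3][1, 0, 1]ᵀ and M₂ = S₁ = [[-4, -2, 4], [0, 0, 0]] = (-2)·[1, 0][2, 1, -2]ᵀ, so take a₁ = [1, 3], b₁ = [1, 0, 1], a₂ = [1, 0], b₂ = [2, 1, -2].
Each slice is an integer combination of E₁ = a₁b₁ᵀ and E₂ = a₂b₂ᵀ: S₀ = −6·E₁ − 6·E₂, S₁ = −2·E₂, S₂ = −2·E₂; reading off coefficients, c₁ = [-6, 0, 0] and c₂ = [-6, -2, -2].
Hence T = [1, 3] (x) [1, 0, 1] (x) [-6, 0, 0] + [1, 0] (x) [2, 1, -2] (x) [-6, -2, -2], so rank(T) ≤ 2.
These bounds meet, so rank(T) = 2.

2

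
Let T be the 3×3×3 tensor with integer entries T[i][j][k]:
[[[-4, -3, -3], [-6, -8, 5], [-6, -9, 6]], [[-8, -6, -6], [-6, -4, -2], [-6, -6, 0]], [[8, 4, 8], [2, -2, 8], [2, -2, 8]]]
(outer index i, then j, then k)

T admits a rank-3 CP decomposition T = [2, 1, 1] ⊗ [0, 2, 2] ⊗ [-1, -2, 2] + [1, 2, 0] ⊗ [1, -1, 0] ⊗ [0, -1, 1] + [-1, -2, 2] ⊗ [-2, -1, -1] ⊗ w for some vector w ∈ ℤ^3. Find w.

w = [-2, -1, -2]

Subtract the known terms from T to get the rank-1 residual R = [-1, -2, 2] ⊗ [-2, -1, -1] ⊗ w, so R[i,j,k] = a[i]·b[j]·w[k]. Pick indices with nonzero a[0]·b[0] = (-1)·(-2) = 2. Only the fibre through (0,0,·) is needed: R[0,0,:] = T[0,0,:] − Σₗ aₗ[0]bₗ[0]cₗ = [-4, -3, -3] − (2)·(0)·[-1, -2, 2] − (1)·(1)·[0, -1, 1] = [-4, -2, -4]. Then w[k] = R[0,0,k] / 2 for each k, giving w = [-4, -2, -4] / 2 = [-2, -1, -2].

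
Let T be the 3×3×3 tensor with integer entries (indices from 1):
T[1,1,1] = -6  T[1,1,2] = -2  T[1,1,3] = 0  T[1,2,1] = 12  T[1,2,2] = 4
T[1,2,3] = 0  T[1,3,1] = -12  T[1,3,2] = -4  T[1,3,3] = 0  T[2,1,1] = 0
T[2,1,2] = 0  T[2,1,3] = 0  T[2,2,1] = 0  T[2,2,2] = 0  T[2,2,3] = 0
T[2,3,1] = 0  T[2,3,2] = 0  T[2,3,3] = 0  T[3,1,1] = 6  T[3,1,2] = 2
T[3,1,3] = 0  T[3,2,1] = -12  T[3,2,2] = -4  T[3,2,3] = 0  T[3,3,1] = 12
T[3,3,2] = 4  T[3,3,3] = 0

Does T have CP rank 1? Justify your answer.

If T = a ⊗ b ⊗ c then every fibre of T is a multiple of the corresponding factor, so read the factors off the fibres through the nonzero entry T[1,1,1] = -6.
The mode-1 fibre T[:,1,1] = [-6, 0, 6] gives a = [1, 0, -1] (primitive direction); the mode-2 fibre T[1,:,1] = [-6, 12, -12] gives b = [1, -2, 2]; then c[k] = T[1,1,k] / (a[1]·b[1]) = [-6, -2, 0] / 1 = [-6, -2, 0].
Expanding [1, 0, -1] ⊗ [1, -2, 2] ⊗ [-6, -2, 0] reproduces all 27 entries of T, so T = [1, 0, -1] ⊗ [1, -2, 2] ⊗ [-6, -2, 0] and rank(T) ≤ 1.
Equivalently every frontal slice T[:,:,k] is c[k] times the rank-1 matrix [1, 0, -1] ⊗ [1, -2, 2]. So T has rank 1 (it is nonzero).

Yes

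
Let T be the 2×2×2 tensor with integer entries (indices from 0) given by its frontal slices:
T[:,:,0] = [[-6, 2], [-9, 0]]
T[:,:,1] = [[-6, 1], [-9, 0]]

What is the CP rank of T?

Lower bound: in the mode-3 unfolding of T (rows indexed by k, columns by (i,j)) the 2×2 minor on rows k ∈ {0, 1}, columns (i,j) ∈ {(0,0), (0,1)} is det [[-6, 2], [-6, 1]] = 6 ≠ 0, so that unfolding has rank ≥ 2 and hence rank(T) ≥ 2 (CP rank is at least every unfolding rank, though it can be larger).
Upper bound: with S_k = T[:,:,k], the two rank-1 terms a₁b₁ᵀ, a₂b₂ᵀ are the rank-1 members of the pencil x·S₀ + y·S₁.
det(x·S₀ + y·S₁) is 18·x² + 27·xy + 9·y² = 9·(x + y)(2·x + y), vanishing at (x:y) = (1:-1) and (1:-2).
M₁ = S₀ − S₁ = [[0, 1], [0, 0]] = (1, 0)(0, 1)ᵀ and M₂ = S₀ − 2·S₁ = [[6, 0], [9, 0]] = 3·(2, 3)(1, 0)ᵀ, so take a₁ = (1, 0), b₁ = (0, 1), a₂ = (2, 3), b₂ = (1, 0).
Each slice is an integer combination of E₁ = a₁b₁ᵀ and E₂ = a₂b₂ᵀ: S₀ = 2·E₁ − 3·E₂, S₁ = E₁ − 3·E₂; reading off coefficients, c₁ = (2, 1) and c₂ = (-3, -3).
Hence T = (1, 0) ⊗ (0, 1) ⊗ (2, 1) + (2, 3) ⊗ (1, 0) ⊗ (-3, -3), so rank(T) ≤ 2.
These bounds meet, so rank(T) = 2.

2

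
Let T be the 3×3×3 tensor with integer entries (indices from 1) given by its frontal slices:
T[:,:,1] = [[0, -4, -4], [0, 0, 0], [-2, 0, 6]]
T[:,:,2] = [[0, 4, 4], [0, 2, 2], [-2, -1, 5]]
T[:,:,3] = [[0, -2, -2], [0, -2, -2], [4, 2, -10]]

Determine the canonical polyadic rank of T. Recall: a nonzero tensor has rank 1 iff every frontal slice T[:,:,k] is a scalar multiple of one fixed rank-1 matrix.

3

Lower bound: in the mode-1 unfolding of T (rows indexed by i, columns by (j,k)) the 3×3 minor on rows i ∈ {1, 2, 3}, columns (j,k) ∈ {(1,1), (2,1), (2,2)} is det [[0, -4, 4], [0, 0, 2], [-2, 0, -1]] = 16 ≠ 0, so that unfolding has rank ≥ 3 and hence rank(T) ≥ 3 (CP rank is at least every unfolding rank, though it can be larger).
Upper bound: T is a sum of 3 rank-1 terms, T = [0, 0, 1] ∘ [1, 1, -2] ∘ [-2, -2, 4] + [1, 1, 1] ∘ [0, 1, 1] ∘ [0, 2, -2] + [2, 0, -1] ∘ [0, 1, 1] ∘ [-2, 1, 0] (written with every a and b primitive with positive leading entry and the scale carried by c; CP decompositions are not unique, and this one is verified by expanding entrywise), so rank(T) ≤ 3.
These bounds meet, so rank(T) = 3.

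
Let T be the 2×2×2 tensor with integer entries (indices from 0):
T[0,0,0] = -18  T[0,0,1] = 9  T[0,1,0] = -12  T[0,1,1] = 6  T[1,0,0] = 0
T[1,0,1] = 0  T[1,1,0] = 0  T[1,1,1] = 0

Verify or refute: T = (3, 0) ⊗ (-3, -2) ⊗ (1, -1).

Reconstruct entry (0,0,0) from the claimed factors: Σₗ aₗ[0]bₗ[0]cₗ[0] = (3)·(-3)·(1) = -9, but T[0,0,0] = -18. The claim is false.

No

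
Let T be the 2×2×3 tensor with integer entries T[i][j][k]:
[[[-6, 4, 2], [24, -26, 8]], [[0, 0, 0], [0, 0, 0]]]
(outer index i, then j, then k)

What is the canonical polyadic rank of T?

2

Lower bound: in the mode-2 unfolding of T (rows indexed by j, columns by (i,k)) the 2×2 minor on rows j ∈ {0, 1}, columns (i,k) ∈ {(0,0), (0,1)} is det [[-6, 4], [24, -26]] = 60 ≠ 0, so that unfolding has rank ≥ 2 and hence rank(T) ≥ 2 (CP rank is at least every unfolding rank, though it can be larger).
Upper bound: T[i,:,:] = a[i]·M for every slice, with a = (1, 0) and M = [[-6, 4, 2], [24, -26, 8]] (rows j, columns k).
Splitting M by its rows (j = 0, 1), M = (1, 0)(-6, 4, 2)ᵀ + (0, 1)(24, -26, 8)ᵀ.
Hence T = (1, 0) ∘ (1, 0) ∘ (-6, 4, 2) + (1, 0) ∘ (0, 1) ∘ (24, -26, 8), so rank(T) ≤ 2.
These bounds meet, so rank(T) = 2.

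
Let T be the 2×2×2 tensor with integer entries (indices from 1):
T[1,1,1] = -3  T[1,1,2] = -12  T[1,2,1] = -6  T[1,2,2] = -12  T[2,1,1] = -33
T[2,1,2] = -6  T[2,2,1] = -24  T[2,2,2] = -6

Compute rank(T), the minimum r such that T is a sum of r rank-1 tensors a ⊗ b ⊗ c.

2

Lower bound: in the mode-1 unfolding of T (rows indexed by i, columns by (j,k)) the 2×2 minor on rows i ∈ {1, 2}, columns (j,k) ∈ {(1,1), (1,2)} is det [[-3, -12], [-33, -6]] = -378 ≠ 0, so that unfolding has rank ≥ 2 and hence rank(T) ≥ 2 (CP rank is at least every unfolding rank, though it can be larger).
Upper bound: with S_k = T[:,:,k], the two rank-1 terms a₁b₁ᵀ, a₂b₂ᵀ are the rank-1 members of the pencil x·S₁ + y·S₂.
det(x·S₁ + y·S₂) is −126·x² − 126·xy = (-126)·(x + y)(x), vanishing at (x:y) = (1:-1) and (0:1).
M₁ = S₁ − S₂ = [[9, 6], [-27, -18]] = 3·[1, -3][3, 2]ᵀ and M₂ = S₂ = [[-12, -12], [-6, -6]] = (-6)·[2, 1][1, 1]ᵀ, so take a₁ = [1, -3], b₁ = [3, 2], a₂ = [2, 1], b₂ = [1, 1].
Each slice is an integer combination of E₁ = a₁b₁ᵀ and E₂ = a₂b₂ᵀ: S₁ = 3·E₁ − 6·E₂, S₂ = −6·E₂; reading off coefficients, c₁ = [3, 0] and c₂ = [-6, -6].
Hence T = [1, -3] ⊗ [3, 2] ⊗ [3, 0] + [2, 1] ⊗ [1, 1] ⊗ [-6, -6], so rank(T) ≤ 2.
These bounds meet, so rank(T) = 2.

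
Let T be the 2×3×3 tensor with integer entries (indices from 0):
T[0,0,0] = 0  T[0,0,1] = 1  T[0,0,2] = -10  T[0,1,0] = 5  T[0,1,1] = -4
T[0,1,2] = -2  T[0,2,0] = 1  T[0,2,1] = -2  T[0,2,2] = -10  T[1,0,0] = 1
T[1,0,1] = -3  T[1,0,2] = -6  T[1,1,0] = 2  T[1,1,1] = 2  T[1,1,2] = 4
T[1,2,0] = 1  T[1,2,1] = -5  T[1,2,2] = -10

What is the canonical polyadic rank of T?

Lower bound: the mode-3 unfolding of T (rows indexed by k, columns by (i,j) = (0,0), (0,1), (0,2), (1,0), (1,1), (1,2)) is [[0, 5, 1, 1, 2, 1], [1, -4, -2, -3, 2, -5], [-10, -2, -10, -6, 4, -10]].
There the 3×3 minor on rows k ∈ {0, 1, 2}, columns (i,j) ∈ {(0,0), (0,1), (0,2)} is det [[0, 5, 1], [1, -4, -2], [-10, -2, -10]] = 108 ≠ 0, so this unfolding has rank ≥ 3; CP rank is at least every unfolding rank, so rank(T) ≥ 3. (This is only a lower bound: in general the CP rank may exceed every unfolding rank, so we still need to exhibit 3 rank-1 terms summing to T.)
Upper bound: T is a sum of 3 rank-1 terms, T = [1, 0] ∘ [2, -1, 1] ∘ [-1, 2, -2] + [1, 2] ∘ [1, -2, 2] ∘ [0, -1, -2] + [2, 1] ∘ [1, 2, 1] ∘ [1, -1, -2] (one valid choice — decompositions are not unique — normalised so each a, b is primitive with positive first nonzero entry; check it by expanding all entries), so rank(T) ≤ 3.
These bounds meet, so rank(T) = 3.

3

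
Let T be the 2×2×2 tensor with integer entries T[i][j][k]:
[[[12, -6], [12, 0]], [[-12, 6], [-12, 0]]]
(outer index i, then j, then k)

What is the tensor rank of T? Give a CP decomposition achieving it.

rank(T) = 2

Lower bound: in the mode-2 unfolding of T (rows indexed by j, columns by (i,k)) the 2×2 minor on rows j ∈ {0, 1}, columns (i,k) ∈ {(0,0), (0,1)} is det [[12, -6], [12, 0]] = 72 ≠ 0, so that unfolding has rank ≥ 2 and hence rank(T) ≥ 2 (CP rank is at least every unfolding rank, though it can be larger).
Upper bound: T[i,:,:] = a[i]·M for every slice, with a = [1, -1] and M = [[12, -6], [12, 0]] (rows j, columns k).
Splitting M by its rows (j = 0, 1), M = [1, 0][12, -6]ᵀ + [0, 1][12, 0]ᵀ.
Hence T = [1, -1] ⊗ [1, 0] ⊗ [12, -6] + [1, -1] ⊗ [0, 1] ⊗ [12, 0], so rank(T) ≤ 2.
These bounds meet, so rank(T) = 2.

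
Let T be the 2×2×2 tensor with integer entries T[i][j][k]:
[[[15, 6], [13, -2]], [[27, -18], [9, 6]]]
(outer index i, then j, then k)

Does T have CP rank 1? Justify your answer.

The mode-1 unfolding of T (rows indexed by i, columns by (j,k) = (0,0), (0,1), (1,0), (1,1)) is [[15, 6, 13, -2], [27, -18, 9, 6]].
There the 2×2 minor on rows i ∈ {0, 1}, columns (j,k) ∈ {(0,0), (0,1)} is det [[15, 6], [27, -18]] = -432 ≠ 0, so this unfolding has rank ≥ 2; CP rank is at least every unfolding rank, so rank(T) ≥ 2.
In particular rank(T) ≥ 2 > 1, so T is not rank-1.

No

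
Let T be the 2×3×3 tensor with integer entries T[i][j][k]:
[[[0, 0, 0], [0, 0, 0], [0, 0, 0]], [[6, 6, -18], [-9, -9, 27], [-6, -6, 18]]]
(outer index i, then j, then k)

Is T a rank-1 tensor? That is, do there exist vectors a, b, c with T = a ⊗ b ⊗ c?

If T = a ⊗ b ⊗ c then every fibre of T is a multiple of the corresponding factor, so read the factors off the fibres through the nonzero entry T[1,0,0] = 6.
The mode-1 fibre T[:,0,0] = [0, 6] gives a = (0, 1) (primitive direction); the mode-2 fibre T[1,:,0] = [6, -9, -6] gives b = (2, -3, -2); then c[k] = T[1,0,k] / (a[1]·b[0]) = [6, 6, -18] / 2 = (3, 3, -9).
Expanding (0, 1) ⊗ (2, -3, -2) ⊗ (3, 3, -9) reproduces all 18 entries of T, so T = (0, 1) ⊗ (2, -3, -2) ⊗ (3, 3, -9) and rank(T) ≤ 1.
Equivalently every frontal slice T[:,:,k] is c[k] times the rank-1 matrix (0, 1) ⊗ (2, -3, -2). So T has rank 1 (it is nonzero).

Yes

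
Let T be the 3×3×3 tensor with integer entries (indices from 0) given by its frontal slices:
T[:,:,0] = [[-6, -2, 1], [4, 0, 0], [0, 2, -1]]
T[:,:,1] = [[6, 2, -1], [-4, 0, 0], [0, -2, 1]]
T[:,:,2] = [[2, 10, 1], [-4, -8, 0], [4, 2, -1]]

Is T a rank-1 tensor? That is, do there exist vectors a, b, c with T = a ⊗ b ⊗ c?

No

The mode-2 unfolding of T (rows indexed by j, columns by (i,k) = (0,0), (0,1), (0,2), (1,0), (1,1), (1,2), (2,0), (2,1), (2,2)) is [[-6, 6, 2, 4, -4, -4, 0, 0, 4], [-2, 2, 10, 0, 0, -8, 2, -2, 2], [1, -1, 1, 0, 0, 0, -1, 1, -1]].
There the 3×3 minor on rows j ∈ {0, 1, 2}, columns (i,k) ∈ {(0,0), (0,2), (1,0)} is det [[-6, 2, 4], [-2, 10, 0], [1, 1, 0]] = -48 ≠ 0, so this unfolding has rank ≥ 3; CP rank is at least every unfolding rank, so rank(T) ≥ 3.
In particular rank(T) ≥ 3 > 1, so T is not rank-1.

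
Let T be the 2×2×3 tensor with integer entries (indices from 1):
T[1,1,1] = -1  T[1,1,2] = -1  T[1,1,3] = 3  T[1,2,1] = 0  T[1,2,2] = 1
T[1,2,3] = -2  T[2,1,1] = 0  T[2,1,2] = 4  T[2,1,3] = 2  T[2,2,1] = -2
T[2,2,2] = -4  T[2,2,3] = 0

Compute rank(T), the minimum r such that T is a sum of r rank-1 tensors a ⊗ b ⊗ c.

Lower bound: in the mode-3 unfolding of T (rows indexed by k, columns by (i,j)) the 3×3 minor on rows k ∈ {1, 2, 3}, columns (i,j) ∈ {(1,1), (1,2), (2,1)} is det [[-1, 0, 0], [-1, 1, 4], [3, -2, 2]] = -10 ≠ 0, so that unfolding has rank ≥ 3 and hence rank(T) ≥ 3 (CP rank is at least every unfolding rank, though it can be larger).
Upper bound: T is a sum of 3 rank-1 terms, T = (1, -2) ⊗ (1, -1) ⊗ (-1, -2, 0) + (1, 0) ⊗ (1, -1) ⊗ (1, 1, 2) + (1, 2) ⊗ (1, 0) ⊗ (-1, 0, 1) (written with every a and b primitive with positive leading entry and the scale carried by c; CP decompositions are not unique, and this one is verified by expanding entrywise), so rank(T) ≤ 3.
These bounds meet, so rank(T) = 3.

3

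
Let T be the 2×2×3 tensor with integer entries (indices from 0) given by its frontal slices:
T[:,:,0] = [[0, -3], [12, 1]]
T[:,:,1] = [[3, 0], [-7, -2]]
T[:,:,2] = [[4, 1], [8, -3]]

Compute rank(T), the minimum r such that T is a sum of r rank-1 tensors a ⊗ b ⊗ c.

3

Lower bound: the mode-3 unfolding of T (rows indexed by k, columns by (i,j) = (0,0), (0,1), (1,0), (1,1)) is [[0, -3, 12, 1], [3, 0, -7, -2], [4, 1, 8, -3]].
There the 3×3 minor on rows k ∈ {0, 1, 2}, columns (i,j) ∈ {(0,0), (0,1), (1,0)} is det [[0, -3, 12], [3, 0, -7], [4, 1, 8]] = 192 ≠ 0, so this unfolding has rank ≥ 3; CP rank is at least every unfolding rank, so rank(T) ≥ 3. (Flattening ranks never certify an upper bound on CP rank; for that we must actually write T with 3 rank-1 terms.)
Upper bound: T is a sum of 3 rank-1 terms, T = (0, 1) ⊗ (1, 0) ⊗ (8, -8, 8) + (1, -1) ⊗ (1, 1) ⊗ (-2, 1, 2) + (1, 1) ⊗ (2, -1) ⊗ (1, 1, 1) (one valid choice — decompositions are not unique — normalised so each a, b is primitive with positive first nonzero entry; check it by expanding all entries), so rank(T) ≤ 3.
These bounds meet, so rank(T) = 3.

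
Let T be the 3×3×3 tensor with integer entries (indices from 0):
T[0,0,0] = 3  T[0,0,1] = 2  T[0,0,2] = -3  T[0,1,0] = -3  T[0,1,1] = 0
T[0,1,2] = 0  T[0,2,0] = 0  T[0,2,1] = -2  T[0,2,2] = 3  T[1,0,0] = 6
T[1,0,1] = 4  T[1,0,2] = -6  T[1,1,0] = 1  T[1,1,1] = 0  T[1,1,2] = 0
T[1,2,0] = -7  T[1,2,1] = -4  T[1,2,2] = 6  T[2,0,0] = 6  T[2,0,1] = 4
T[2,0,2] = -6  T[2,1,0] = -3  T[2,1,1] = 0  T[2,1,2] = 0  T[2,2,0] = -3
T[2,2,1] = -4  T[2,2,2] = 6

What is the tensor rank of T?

Lower bound: the mode-1 unfolding of T (rows indexed by i, columns by (j,k) = (0,0), (0,1), (0,2), (1,0), (1,1), (1,2), (2,0), (2,1), (2,2)) is [[3, 2, -3, -3, 0, 0, 0, -2, 3], [6, 4, -6, 1, 0, 0, -7, -4, 6], [6, 4, -6, -3, 0, 0, -3, -4, 6]].
There the 2×2 minor on rows i ∈ {0, 1}, columns (j,k) ∈ {(0,0), (1,0)} is det [[3, -3], [6, 1]] = 21 ≠ 0, so this unfolding has rank ≥ 2; CP rank is at least every unfolding rank, so rank(T) ≥ 2. (Flattening ranks never certify an upper bound on CP rank; for that we must actually write T with 2 rank-1 terms.)
Upper bound — finding two terms. Write S_k = T[:,:,k] for the frontal slices: S₀ = [[3, -3, 0], [6, 1, -7], [6, -3, -3]], S₁ = [[2, 0, -2], [4, 0, -4], [4, 0, -4]], S₂ = [[-3, 0, 3], [-6, 0, 6], [-6, 0, 6]].
If T = a₁ ⊗ b₁ ⊗ c₁ + a₂ ⊗ b₂ ⊗ c₂ then each S_k = c₁[k]·a₁b₁ᵀ + c₂[k]·a₂b₂ᵀ. S₀ and S₁ are linearly independent, so a₁b₁ᵀ and a₂b₂ᵀ must span the same plane of matrices: they are the rank-1 matrices of the form x·S₀ + y·S₁.
The 2×2 minor of x·S₀ + y·S₁ on rows {0,1}, columns {0,1} is 21·x² + 14·xy = 7·(3·x + 2·y)(x), vanishing at (x:y) = (2:-3) and (0:1).
M₁ = 2·S₀ − 3·S₁ = [[0, -6, 6], [0, 2, -2], [0, -6, 6]] = (-2)·(3, -1, 3)(0, 1, -1)ᵀ and M₂ = S₁ = [[2, 0, -2], [4, 0, -4], [4, 0, -4]] = 2·(1, 2, 2)(1, 0, -1)ᵀ, so take a₁ = (3, -1, 3), b₁ = (0, 1, -1), a₂ = (1, 2, 2), b₂ = (1, 0, -1).
Each slice is an integer combination of E₁ = a₁b₁ᵀ and E₂ = a₂b₂ᵀ: S₀ = −E₁ + 3·E₂, S₁ = 2·E₂, S₂ = −3·E₂; reading off coefficients, c₁ = (-1, 0, 0) and c₂ = (3, 2, -3).
Hence T = (3, -1, 3) ⊗ (0, 1, -1) ⊗ (-1, 0, 0) + (1, 2, 2) ⊗ (1, 0, -1) ⊗ (3, 2, -3), so rank(T) ≤ 2.
These bounds meet, so rank(T) = 2.

2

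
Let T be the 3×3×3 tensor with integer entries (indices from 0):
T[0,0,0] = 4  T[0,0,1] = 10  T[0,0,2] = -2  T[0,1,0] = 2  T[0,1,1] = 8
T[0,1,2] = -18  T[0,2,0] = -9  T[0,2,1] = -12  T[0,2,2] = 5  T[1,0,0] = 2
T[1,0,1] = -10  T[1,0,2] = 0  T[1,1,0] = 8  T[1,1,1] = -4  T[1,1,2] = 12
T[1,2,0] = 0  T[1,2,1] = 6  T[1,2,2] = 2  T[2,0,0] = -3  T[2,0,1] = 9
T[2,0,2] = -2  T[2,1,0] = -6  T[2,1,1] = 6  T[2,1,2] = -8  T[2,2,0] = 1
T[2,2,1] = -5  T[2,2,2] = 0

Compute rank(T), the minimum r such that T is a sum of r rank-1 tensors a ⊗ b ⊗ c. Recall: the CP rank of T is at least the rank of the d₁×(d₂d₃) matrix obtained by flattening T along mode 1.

Lower bound: the mode-1 unfolding of T (rows indexed by i, columns by (j,k) = (0,0), (0,1), (0,2), (1,0), (1,1), (1,2), (2,0), (2,1), (2,2)) is [[4, 10, -2, 2, 8, -18, -9, -12, 5], [2, -10, 0, 8, -4, 12, 0, 6, 2], [-3, 9, -2, -6, 6, -8, 1, -5, 0]].
There the 3×3 minor on rows i ∈ {0, 1, 2}, columns (j,k) ∈ {(0,0), (0,1), (0,2)} is det [[4, 10, -2], [2, -10, 0], [-3, 9, -2]] = 144 ≠ 0, so this unfolding has rank ≥ 3; CP rank is at least every unfolding rank, so rank(T) ≥ 3. (Flattening ranks never certify an upper bound on CP rank; for that we must actually write T with 3 rank-1 terms.)
Upper bound: T is a sum of 3 rank-1 terms, T = [1, -2, 2] ⊗ [2, 2, -1] ⊗ [-1, 2, -1] + [1, 0, 0] ⊗ [1, 2, -2] ⊗ [4, 4, -4] + [2, -2, 1] ⊗ [1, -2, -1] ⊗ [1, 1, 2] (written with every a and b primitive with positive leading entry and the scale carried by c; CP decompositions are not unique, and this one is verified by expanding entrywise), so rank(T) ≤ 3.
These bounds meet, so rank(T) = 3.
Check entry T[0,1,2] = -18: (1)·(2)·(-1) + (1)·(2)·(-4) + (2)·(-2)·(2) = -18.

3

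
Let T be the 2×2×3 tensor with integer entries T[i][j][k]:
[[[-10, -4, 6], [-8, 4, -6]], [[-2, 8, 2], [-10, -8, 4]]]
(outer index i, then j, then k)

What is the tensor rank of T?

Lower bound: the mode-3 unfolding of T (rows indexed by k, columns by (i,j) = (0,0), (0,1), (1,0), (1,1)) is [[-10, -8, -2, -10], [-4, 4, 8, -8], [6, -6, 2, 4]].
There the 3×3 minor on rows k ∈ {0, 1, 2}, columns (i,j) ∈ {(0,0), (0,1), (1,0)} is det [[-10, -8, -2], [-4, 4, 8], [6, -6, 2]] = -1008 ≠ 0, so this unfolding has rank ≥ 3; CP rank is at least every unfolding rank, so rank(T) ≥ 3. (Unfolding ranks only ever bound the CP rank from below — rank(T) can be strictly larger than all of them — so the matching upper bound has to come from an explicit 3-term decomposition.)
Upper bound: T is a sum of 3 rank-1 terms, T = [1, -2] ⊗ [1, -1] ⊗ [-2, -4, 2] + [1, 1] ⊗ [2, 1] ⊗ [-2, 0, 4] + [2, 1] ⊗ [1, 2] ⊗ [-2, 0, -2] (one valid choice — decompositions are not unique — normalised so each a, b is primitive with positive first nonzero entry; check it by expanding all entries), so rank(T) ≤ 3.
These bounds meet, so rank(T) = 3.

3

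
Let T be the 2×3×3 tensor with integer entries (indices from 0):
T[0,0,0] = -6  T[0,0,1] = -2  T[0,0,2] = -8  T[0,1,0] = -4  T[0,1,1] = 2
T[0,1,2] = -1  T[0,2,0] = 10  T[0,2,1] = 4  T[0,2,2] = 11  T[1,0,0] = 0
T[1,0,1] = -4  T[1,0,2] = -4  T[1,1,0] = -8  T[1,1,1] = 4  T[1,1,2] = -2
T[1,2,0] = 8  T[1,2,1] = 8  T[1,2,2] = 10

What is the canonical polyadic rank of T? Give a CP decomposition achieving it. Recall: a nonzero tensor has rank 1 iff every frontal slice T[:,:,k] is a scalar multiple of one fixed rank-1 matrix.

rank(T) = 3

Lower bound: the mode-2 unfolding of T (rows indexed by j, columns by (i,k) = (0,0), (0,1), (0,2), (1,0), (1,1), (1,2)) is [[-6, -2, -8, 0, -4, -4], [-4, 2, -1, -8, 4, -2], [10, 4, 11, 8, 8, 10]].
There the 3×3 minor on rows j ∈ {0, 1, 2}, columns (i,k) ∈ {(0,0), (0,1), (0,2)} is det [[-6, -2, -8], [-4, 2, -1], [10, 4, 11]] = 64 ≠ 0, so this unfolding has rank ≥ 3; CP rank is at least every unfolding rank, so rank(T) ≥ 3. (This is only a lower bound: in general the CP rank may exceed every unfolding rank, so we still need to exhibit 3 rank-1 terms summing to T.)
Upper bound: T is a sum of 3 rank-1 terms, T = [1, 2] ⊗ [1, -2, 1] ⊗ [2, 0, 1] + [1, 2] ⊗ [1, -1, -2] ⊗ [0, -2, -1] + [2, 1] ⊗ [1, 0, -1] ⊗ [-4, 0, -4] (written with every a and b primitive with positive leading entry and the scale carried by c; CP decompositions are not unique, and this one is verified by expanding entrywise), so rank(T) ≤ 3.
These bounds meet, so rank(T) = 3.
Check entry T[0,2,0] = 10: (1)·(1)·(2) + (1)·(-2)·(0) + (2)·(-1)·(-4) = 10.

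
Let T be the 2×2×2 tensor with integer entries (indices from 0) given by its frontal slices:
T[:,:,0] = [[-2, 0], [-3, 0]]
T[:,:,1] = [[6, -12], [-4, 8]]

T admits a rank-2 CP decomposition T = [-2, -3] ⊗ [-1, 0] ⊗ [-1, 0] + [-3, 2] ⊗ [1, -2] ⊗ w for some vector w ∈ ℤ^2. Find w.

w = [0, -2]

Subtract the known terms from T to get the rank-1 residual R = [-3, 2] ⊗ [1, -2] ⊗ w, so R[i,j,k] = a[i]·b[j]·w[k]. Pick indices with nonzero a[0]·b[0] = (-3)·(1) = -3. Only the fibre through (0,0,·) is needed: R[0,0,:] = T[0,0,:] − Σₗ aₗ[0]bₗ[0]cₗ = [-2, 6] − (-2)·(-1)·[-1, 0] = [0, 6]. Then w[k] = R[0,0,k] / -3 for each k, giving w = [0, 6] / -3 = [0, -2].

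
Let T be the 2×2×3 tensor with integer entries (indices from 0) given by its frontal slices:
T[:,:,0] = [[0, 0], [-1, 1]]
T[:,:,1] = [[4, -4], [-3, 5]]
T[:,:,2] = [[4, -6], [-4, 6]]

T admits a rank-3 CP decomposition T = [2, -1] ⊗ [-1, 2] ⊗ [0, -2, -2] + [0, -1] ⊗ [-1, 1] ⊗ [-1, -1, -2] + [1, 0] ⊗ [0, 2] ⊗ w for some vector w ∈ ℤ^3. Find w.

Subtract the known terms from T to get the rank-1 residual R = [1, 0] ⊗ [0, 2] ⊗ w, so R[i,j,k] = a[i]·b[j]·w[k]. Pick indices with nonzero a[0]·b[1] = (1)·(2) = 2. Only the fibre through (0,1,·) is needed: R[0,1,:] = T[0,1,:] − Σₗ aₗ[0]bₗ[1]cₗ = [0, -4, -6] − (2)·(2)·[0, -2, -2] − (0)·(1)·[-1, -1, -2] = [0, 4, 2]. Then w[k] = R[0,1,k] / 2 for each k, giving w = [0, 4, 2] / 2 = [0, 2, 1].

w = [0, 2, 1]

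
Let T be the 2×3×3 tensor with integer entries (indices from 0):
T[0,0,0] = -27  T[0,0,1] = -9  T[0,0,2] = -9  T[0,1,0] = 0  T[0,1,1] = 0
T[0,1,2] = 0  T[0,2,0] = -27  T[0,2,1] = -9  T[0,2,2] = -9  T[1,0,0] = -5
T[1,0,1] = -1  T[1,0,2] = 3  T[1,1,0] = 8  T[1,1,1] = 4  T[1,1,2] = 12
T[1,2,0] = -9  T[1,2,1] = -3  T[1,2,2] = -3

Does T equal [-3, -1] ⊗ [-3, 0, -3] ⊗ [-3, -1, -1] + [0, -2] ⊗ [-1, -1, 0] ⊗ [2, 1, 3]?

No

Reconstruct entry (1,1,0) from the claimed factors: Σₗ aₗ[1]bₗ[1]cₗ[0] = (-1)·(0)·(-3) + (-2)·(-1)·(2) = 4, but T[1,1,0] = 8. The claim is false.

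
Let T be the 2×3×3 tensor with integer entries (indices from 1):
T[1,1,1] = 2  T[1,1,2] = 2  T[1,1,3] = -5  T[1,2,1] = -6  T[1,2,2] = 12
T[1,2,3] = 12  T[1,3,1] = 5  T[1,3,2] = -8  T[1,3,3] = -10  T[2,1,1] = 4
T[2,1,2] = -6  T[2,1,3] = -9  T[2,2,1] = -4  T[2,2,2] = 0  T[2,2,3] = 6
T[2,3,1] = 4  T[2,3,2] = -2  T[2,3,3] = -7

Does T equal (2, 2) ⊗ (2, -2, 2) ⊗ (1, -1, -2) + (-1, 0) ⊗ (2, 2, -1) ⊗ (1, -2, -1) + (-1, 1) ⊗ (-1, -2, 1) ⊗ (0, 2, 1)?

Yes

Reconstruct entrywise from the claimed factors. For example, T[2,1,3] = -9 and Σₗ aₗ[2]bₗ[1]cₗ[3] = (2)·(2)·(-2) + (0)·(2)·(-1) + (1)·(-1)·(1) = -9; checking all 18 entries, every one matches. The claim holds.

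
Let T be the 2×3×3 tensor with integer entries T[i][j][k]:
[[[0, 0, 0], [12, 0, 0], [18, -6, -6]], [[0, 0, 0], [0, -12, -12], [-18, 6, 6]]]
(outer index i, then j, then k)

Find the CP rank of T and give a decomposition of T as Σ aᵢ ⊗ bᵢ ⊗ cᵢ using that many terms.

Lower bound: the mode-3 unfolding of T (rows indexed by k, columns by (i,j) = (0,0), (0,1), (0,2), (1,0), (1,1), (1,2)) is [[0, 12, 18, 0, 0, -18], [0, 0, -6, 0, -12, 6], [0, 0, -6, 0, -12, 6]].
There the 2×2 minor on rows k ∈ {0, 1}, columns (i,j) ∈ {(0,1), (0,2)} is det [[12, 18], [0, -6]] = -72 ≠ 0, so this unfolding has rank ≥ 2; CP rank is at least every unfolding rank, so rank(T) ≥ 2. (Unfolding ranks only ever bound the CP rank from below — rank(T) can be strictly larger than all of them — so the matching upper bound has to come from an explicit 2-term decomposition.)
Upper bound — finding two terms. Write S_k = T[:,:,k] for the frontal slices: S₀ = [[0, 12, 18], [0, 0, -18]], S₁ = [[0, 0, -6], [0, -12, 6]], S₂ = [[0, 0, -6], [0, -12, 6]].
If T = a₁ ⊗ b₁ ⊗ c₁ + a₂ ⊗ b₂ ⊗ c₂ then each S_k = c₁[k]·a₁b₁ᵀ + c₂[k]·a₂b₂ᵀ. S₀ and S₁ are linearly independent, so a₁b₁ᵀ and a₂b₂ᵀ must span the same plane of matrices: they are the rank-1 matrices of the form x·S₀ + y·S₁.
The 2×2 minor of x·S₀ + y·S₁ on rows {0,1}, columns {1,2} is −216·x² + 288·xy − 72·y² = (-72)·(3·x − y)(x − y), vanishing at (x:y) = (1:3) and (1:1).
M₁ = S₀ + 3·S₁ = [[0, 12, 0], [0, -36, 0]] = 12·(1, -3)(0, 1, 0)ᵀ and M₂ = S₀ + S₁ = [[0, 12, 12], [0, -12, -12]] = 12·(1, -1)(0, 1, 1)ᵀ, so take a₁ = (1, -3), b₁ = (0, 1, 0), a₂ = (1, -1), b₂ = (0, 1, 1).
Each slice is an integer combination of E₁ = a₁b₁ᵀ and E₂ = a₂b₂ᵀ: S₀ = −6·E₁ + 18·E₂, S₁ = 6·E₁ − 6·E₂, S₂ = 6·E₁ − 6·E₂; reading off coefficients, c₁ = (-6, 6, 6) and c₂ = (18, -6, -6).
Hence T = (1, -3) ⊗ (0, 1, 0) ⊗ (-6, 6, 6) + (1, -1) ⊗ (0, 1, 1) ⊗ (18, -6, -6), so rank(T) ≤ 2.
These bounds meet, so rank(T) = 2.

rank(T) = 2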